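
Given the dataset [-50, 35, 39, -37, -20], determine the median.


First, sort the list: [-50, -37, -20, 35, 39]
The list has 5 elements (odd count).
The middle index is 2 (0-based), and the element there is -20.
Final answer: -20


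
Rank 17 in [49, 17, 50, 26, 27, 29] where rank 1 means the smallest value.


Sort ascending: [17, 26, 27, 29, 49, 50]
Find 17 in the sorted list.
17 is at position 1 (1-indexed).
Final answer: 1


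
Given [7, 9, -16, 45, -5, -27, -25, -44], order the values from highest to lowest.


Original list: [7, 9, -16, 45, -5, -27, -25, -44]
Repeatedly take the largest remaining element:
  Remaining [7, 9, -16, 45, -5, -27, -25, -44] -> largest is 45
  Remaining [7, 9, -16, -5, -27, -25, -44] -> largest is 9
  Remaining [7, -16, -5, -27, -25, -44] -> largest is 7
  Remaining [-16, -5, -27, -25, -44] -> largest is -5
  Remaining [-16, -27, -25, -44] -> largest is -16
  Remaining [-27, -25, -44] -> largest is -25
  Remaining [-27, -44] -> largest is -27
  Remaining [-44] -> largest is -44
Collecting the picks in order gives the descending list.
Final answer: [45, 9, 7, -5, -16, -25, -27, -44]


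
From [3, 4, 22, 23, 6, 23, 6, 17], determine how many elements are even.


Check each element:
  3 is odd
  4 is even
  22 is even
  23 is odd
  6 is even
  23 is odd
  6 is even
  17 is odd
Evens: [4, 22, 6, 6]
Count of evens = 4
Final answer: 4


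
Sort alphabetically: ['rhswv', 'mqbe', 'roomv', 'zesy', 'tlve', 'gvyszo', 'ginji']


Compare strings character by character (the first differing letter decides):
  'ginji' < 'gvyszo' since 'i' < 'v' at position 2
  'gvyszo' < 'mqbe' since 'g' < 'm' at position 1
  'mqbe' < 'rhswv' since 'm' < 'r' at position 1
  'rhswv' < 'roomv' since 'h' < 'o' at position 2
  'roomv' < 'tlve' since 'r' < 't' at position 1
  'tlve' < 'zesy' since 't' < 'z' at position 1
Chaining these comparisons gives the alphabetical order.
Final answer: ['ginji', 'gvyszo', 'mqbe', 'rhswv', 'roomv', 'tlve', 'zesy']


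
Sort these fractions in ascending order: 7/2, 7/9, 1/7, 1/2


Convert to decimal for comparison:
  7/2 = 3.5
  7/9 = 0.7778
  1/7 = 0.1429
  1/2 = 0.5
Decimals in increasing order: 0.1429 < 0.5 < 0.7778 < 3.5
Writing each back as its fraction gives the sorted order.
Final answer: 1/7, 1/2, 7/9, 7/2


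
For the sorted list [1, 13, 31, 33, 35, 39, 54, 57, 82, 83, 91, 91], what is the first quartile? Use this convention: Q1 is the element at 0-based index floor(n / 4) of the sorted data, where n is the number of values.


The list has n = 12 elements.
Q1 index = floor(12 / 4) = floor(3) = 3
Counting from index 0 in the sorted data, the element at index 3 is 33.
Final answer: 33


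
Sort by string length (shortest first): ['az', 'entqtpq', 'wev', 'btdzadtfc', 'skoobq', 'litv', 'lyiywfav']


Compute lengths:
  'az' has length 2
  'entqtpq' has length 7
  'wev' has length 3
  'btdzadtfc' has length 9
  'skoobq' has length 6
  'litv' has length 4
  'lyiywfav' has length 8
Lengths in increasing order: 2 < 3 < 4 < 6 < 7 < 8 < 9
Listing the words in that order gives the answer.
Final answer: ['az', 'wev', 'litv', 'skoobq', 'entqtpq', 'lyiywfav', 'btdzadtfc']


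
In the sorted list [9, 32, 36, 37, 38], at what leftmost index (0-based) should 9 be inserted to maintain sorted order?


List is sorted: [9, 32, 36, 37, 38]
We need the leftmost position where 9 can be inserted, i.e. the first index whose element is >= 9 (or the end of the list if none is).
Binary search with low=0, high=5 (0-based indices):
  low=0, high=5, mid=2: a[2]=36 >= 9, so high = 2
  low=0, high=2, mid=1: a[1]=32 >= 9, so high = 1
  low=0, high=1, mid=0: a[0]=9 >= 9, so high = 0
Now low = high = 0, so the insertion index is 0.
Final answer: 0


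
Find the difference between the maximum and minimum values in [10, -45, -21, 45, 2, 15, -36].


Maximum value: 45
Minimum value: -45
Range = 45 - (-45) = 90
Final answer: 90


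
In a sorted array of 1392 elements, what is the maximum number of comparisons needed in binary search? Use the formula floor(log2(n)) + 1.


Binary search halves the search space each step.
Maximum comparisons = floor(log2(1392)) + 1
log2(1392) = 10.4429
floor(log2(1392)) = 10, so 10 + 1 = 11
Final answer: 11


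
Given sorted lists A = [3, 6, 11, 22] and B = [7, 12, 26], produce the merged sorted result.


List A: [3, 6, 11, 22]
List B: [7, 12, 26]
Repeatedly compare the front elements and take the smaller:
  3 vs 7 -> take 3
  6 vs 7 -> take 6
  11 vs 7 -> take 7
  11 vs 12 -> take 11
  22 vs 12 -> take 12
  22 vs 26 -> take 22
  A is exhausted; append the rest of B: [26]
Final answer: [3, 6, 7, 11, 12, 22, 26]


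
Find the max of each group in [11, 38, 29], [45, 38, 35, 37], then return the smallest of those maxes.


Find max of each group:
  Group 1: [11, 38, 29] -> max = 38
  Group 2: [45, 38, 35, 37] -> max = 45
Maxes: [38, 45]
Minimum of maxes = 38
Final answer: 38


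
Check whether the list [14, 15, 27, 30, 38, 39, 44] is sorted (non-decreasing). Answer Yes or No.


Check consecutive pairs:
  14 <= 15? True
  15 <= 27? True
  27 <= 30? True
  30 <= 38? True
  38 <= 39? True
  39 <= 44? True
Every consecutive pair is in order, so the list is non-decreasing.
Final answer: Yes


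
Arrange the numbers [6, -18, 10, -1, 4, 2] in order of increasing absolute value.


Compute absolute values:
  |6| = 6
  |-18| = 18
  |10| = 10
  |-1| = 1
  |4| = 4
  |2| = 2
Absolute values in increasing order: 1 < 2 < 4 < 6 < 10 < 18
Listing the original numbers in that order gives the answer.
Final answer: [-1, 2, 4, 6, 10, -18]


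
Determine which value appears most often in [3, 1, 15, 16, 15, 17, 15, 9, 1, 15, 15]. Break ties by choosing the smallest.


Count the frequency of each value:
  1 appears 2 time(s)
  3 appears 1 time(s)
  9 appears 1 time(s)
  15 appears 5 time(s)
  16 appears 1 time(s)
  17 appears 1 time(s)
Maximum frequency is 5.
Only 15 reaches that frequency, so it is the mode.
Final answer: 15


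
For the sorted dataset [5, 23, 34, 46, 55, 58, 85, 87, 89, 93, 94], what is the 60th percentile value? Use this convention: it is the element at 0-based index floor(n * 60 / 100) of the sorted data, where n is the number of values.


The dataset has n = 11 elements.
Index = floor(11 * 60 / 100) = floor(660 / 100) = floor(6.6) = 6
Counting from index 0 in the sorted data, the element at index 6 is 85.
Final answer: 85


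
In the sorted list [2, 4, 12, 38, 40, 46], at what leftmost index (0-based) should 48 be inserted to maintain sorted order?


List is sorted: [2, 4, 12, 38, 40, 46]
We need the leftmost position where 48 can be inserted, i.e. the first index whose element is >= 48 (or the end of the list if none is).
Binary search with low=0, high=6 (0-based indices):
  low=0, high=6, mid=3: a[3]=38 < 48, so low = 4
  low=4, high=6, mid=5: a[5]=46 < 48, so low = 6
Now low = high = 6, so the insertion index is 6.
Final answer: 6


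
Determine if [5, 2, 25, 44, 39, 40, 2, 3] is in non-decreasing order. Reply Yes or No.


Check consecutive pairs:
  5 <= 2? False
  2 <= 25? True
  25 <= 44? True
  44 <= 39? False
  39 <= 40? True
  40 <= 2? False
  2 <= 3? True
3 consecutive pair(s) are out of order, so the list is not sorted.
Final answer: No


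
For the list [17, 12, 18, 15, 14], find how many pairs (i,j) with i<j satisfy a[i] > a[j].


For each element, count the later elements that are smaller than it:
  17 (index 0): smaller elements after it = [12, 15, 14] -> 3
  12 (index 1): smaller elements after it = [] -> 0
  18 (index 2): smaller elements after it = [15, 14] -> 2
  15 (index 3): smaller elements after it = [14] -> 1
Total inversions = 3 + 0 + 2 + 1 = 6
Final answer: 6


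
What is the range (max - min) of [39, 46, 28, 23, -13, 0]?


Maximum value: 46
Minimum value: -13
Range = 46 - (-13) = 59
Final answer: 59


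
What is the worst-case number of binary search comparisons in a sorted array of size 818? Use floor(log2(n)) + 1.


Binary search halves the search space each step.
Maximum comparisons = floor(log2(818)) + 1
log2(818) = 9.676
floor(log2(818)) = 9, so 9 + 1 = 10
Final answer: 10


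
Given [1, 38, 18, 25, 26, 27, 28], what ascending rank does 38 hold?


Sort ascending: [1, 18, 25, 26, 27, 28, 38]
Find 38 in the sorted list.
38 is at position 7 (1-indexed).
Final answer: 7


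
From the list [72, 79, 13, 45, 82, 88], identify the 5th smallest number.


Sort ascending: [13, 45, 72, 79, 82, 88]
The 5th element (1-indexed) is at index 4.
Value = 82
Final answer: 82


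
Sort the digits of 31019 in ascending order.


The number 31019 has digits: 3, 1, 0, 1, 9
Sorted: 0, 1, 1, 3, 9
Joining the sorted digits gives the result.
Final answer: 01139


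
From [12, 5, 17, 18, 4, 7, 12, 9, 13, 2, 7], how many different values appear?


List all unique values:
Distinct values: [2, 4, 5, 7, 9, 12, 13, 17, 18]
Count = 9
Final answer: 9


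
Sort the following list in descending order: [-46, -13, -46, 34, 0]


Original list: [-46, -13, -46, 34, 0]
Repeatedly take the largest remaining element:
  Remaining [-46, -13, -46, 34, 0] -> largest is 34
  Remaining [-46, -13, -46, 0] -> largest is 0
  Remaining [-46, -13, -46] -> largest is -13
  Remaining [-46, -46] -> largest is -46
  Remaining [-46] -> largest is -46
Collecting the picks in order gives the descending list.
Final answer: [34, 0, -13, -46, -46]


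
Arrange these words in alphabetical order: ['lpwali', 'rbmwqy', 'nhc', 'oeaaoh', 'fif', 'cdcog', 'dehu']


Compare strings character by character (the first differing letter decides):
  'cdcog' < 'dehu' since 'c' < 'd' at position 1
  'dehu' < 'fif' since 'd' < 'f' at position 1
  'fif' < 'lpwali' since 'f' < 'l' at position 1
  'lpwali' < 'nhc' since 'l' < 'n' at position 1
  'nhc' < 'oeaaoh' since 'n' < 'o' at position 1
  'oeaaoh' < 'rbmwqy' since 'o' < 'r' at position 1
Chaining these comparisons gives the alphabetical order.
Final answer: ['cdcog', 'dehu', 'fif', 'lpwali', 'nhc', 'oeaaoh', 'rbmwqy']


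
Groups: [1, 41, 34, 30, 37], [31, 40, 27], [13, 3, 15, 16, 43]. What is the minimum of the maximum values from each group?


Find max of each group:
  Group 1: [1, 41, 34, 30, 37] -> max = 41
  Group 2: [31, 40, 27] -> max = 40
  Group 3: [13, 3, 15, 16, 43] -> max = 43
Maxes: [41, 40, 43]
Minimum of maxes = 40
Final answer: 40


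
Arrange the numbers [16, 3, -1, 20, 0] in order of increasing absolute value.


Compute absolute values:
  |16| = 16
  |3| = 3
  |-1| = 1
  |20| = 20
  |0| = 0
Absolute values in increasing order: 0 < 1 < 3 < 16 < 20
Listing the original numbers in that order gives the answer.
Final answer: [0, -1, 3, 16, 20]


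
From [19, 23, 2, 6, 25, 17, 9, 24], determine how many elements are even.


Check each element:
  19 is odd
  23 is odd
  2 is even
  6 is even
  25 is odd
  17 is odd
  9 is odd
  24 is even
Evens: [2, 6, 24]
Count of evens = 3
Final answer: 3


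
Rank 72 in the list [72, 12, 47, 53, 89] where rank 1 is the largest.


Sort descending: [89, 72, 53, 47, 12]
Find 72 in the sorted list.
72 is at position 2.
Final answer: 2


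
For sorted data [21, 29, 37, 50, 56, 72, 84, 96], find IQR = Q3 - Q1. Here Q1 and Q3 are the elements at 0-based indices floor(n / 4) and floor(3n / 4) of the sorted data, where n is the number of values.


The data has n = 8 elements.
Q1 index = floor(8 / 4) = floor(2) = 2; Q3 index = floor(3 * 8 / 4) = floor(6) = 6
Q1 = element at index 2 = 37
Q3 = element at index 6 = 84
IQR = 84 - 37 = 47
Final answer: 47


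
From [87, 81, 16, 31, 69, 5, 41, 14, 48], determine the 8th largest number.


Sort descending: [87, 81, 69, 48, 41, 31, 16, 14, 5]
The 8th element (1-indexed) is at index 7.
Value = 14
Final answer: 14


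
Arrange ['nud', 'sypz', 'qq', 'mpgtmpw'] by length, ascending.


Compute lengths:
  'nud' has length 3
  'sypz' has length 4
  'qq' has length 2
  'mpgtmpw' has length 7
Lengths in increasing order: 2 < 3 < 4 < 7
Listing the words in that order gives the answer.
Final answer: ['qq', 'nud', 'sypz', 'mpgtmpw']


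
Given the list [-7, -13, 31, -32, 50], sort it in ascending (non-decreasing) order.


Original list: [-7, -13, 31, -32, 50]
Repeatedly take the smallest remaining element:
  Remaining [-7, -13, 31, -32, 50] -> smallest is -32
  Remaining [-7, -13, 31, 50] -> smallest is -13
  Remaining [-7, 31, 50] -> smallest is -7
  Remaining [31, 50] -> smallest is 31
  Remaining [50] -> smallest is 50
Collecting the picks in order gives the sorted list.
Final answer: [-32, -13, -7, 31, 50]


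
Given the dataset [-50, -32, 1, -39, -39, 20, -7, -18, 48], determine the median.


First, sort the list: [-50, -39, -39, -32, -18, -7, 1, 20, 48]
The list has 9 elements (odd count).
The middle index is 4 (0-based), and the element there is -18.
Final answer: -18


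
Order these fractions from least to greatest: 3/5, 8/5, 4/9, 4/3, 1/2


Convert to decimal for comparison:
  3/5 = 0.6
  8/5 = 1.6
  4/9 = 0.4444
  4/3 = 1.3333
  1/2 = 0.5
Decimals in increasing order: 0.4444 < 0.5 < 0.6 < 1.3333 < 1.6
Writing each back as its fraction gives the sorted order.
Final answer: 4/9, 1/2, 3/5, 4/3, 8/5


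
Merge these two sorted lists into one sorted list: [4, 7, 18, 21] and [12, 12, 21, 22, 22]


List A: [4, 7, 18, 21]
List B: [12, 12, 21, 22, 22]
Repeatedly compare the front elements and take the smaller:
  4 vs 12 -> take 4
  7 vs 12 -> take 7
  18 vs 12 -> take 12
  18 vs 12 -> take 12
  18 vs 21 -> take 18
  21 vs 21 -> take 21
  A is exhausted; append the rest of B: [21, 22, 22]
Final answer: [4, 7, 12, 12, 18, 21, 21, 22, 22]


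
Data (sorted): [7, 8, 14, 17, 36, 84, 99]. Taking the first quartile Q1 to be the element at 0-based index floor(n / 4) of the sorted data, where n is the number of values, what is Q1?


The list has n = 7 elements.
Q1 index = floor(7 / 4) = floor(1.75) = 1
Counting from index 0 in the sorted data, the element at index 1 is 8.
Final answer: 8


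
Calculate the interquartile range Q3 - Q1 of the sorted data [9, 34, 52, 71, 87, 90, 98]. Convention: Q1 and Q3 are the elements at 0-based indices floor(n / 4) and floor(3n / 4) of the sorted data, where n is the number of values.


The data has n = 7 elements.
Q1 index = floor(7 / 4) = floor(1.75) = 1; Q3 index = floor(3 * 7 / 4) = floor(5.25) = 5
Q1 = element at index 1 = 34
Q3 = element at index 5 = 90
IQR = 90 - 34 = 56
Final answer: 56


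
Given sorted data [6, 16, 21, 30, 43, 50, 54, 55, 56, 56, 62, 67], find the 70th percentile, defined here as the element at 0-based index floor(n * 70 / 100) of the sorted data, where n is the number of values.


The dataset has n = 12 elements.
Index = floor(12 * 70 / 100) = floor(840 / 100) = floor(8.4) = 8
Counting from index 0 in the sorted data, the element at index 8 is 56.
Final answer: 56


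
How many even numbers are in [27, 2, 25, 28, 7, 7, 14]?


Check each element:
  27 is odd
  2 is even
  25 is odd
  28 is even
  7 is odd
  7 is odd
  14 is even
Evens: [2, 28, 14]
Count of evens = 3
Final answer: 3


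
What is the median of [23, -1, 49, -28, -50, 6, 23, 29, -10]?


First, sort the list: [-50, -28, -10, -1, 6, 23, 23, 29, 49]
The list has 9 elements (odd count).
The middle index is 4 (0-based), and the element there is 6.
Final answer: 6


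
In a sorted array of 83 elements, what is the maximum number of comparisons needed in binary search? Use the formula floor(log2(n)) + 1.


Binary search halves the search space each step.
Maximum comparisons = floor(log2(83)) + 1
log2(83) = 6.375
floor(log2(83)) = 6, so 6 + 1 = 7
Final answer: 7


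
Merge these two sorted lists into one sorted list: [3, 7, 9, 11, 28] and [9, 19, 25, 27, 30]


List A: [3, 7, 9, 11, 28]
List B: [9, 19, 25, 27, 30]
Repeatedly compare the front elements and take the smaller:
  3 vs 9 -> take 3
  7 vs 9 -> take 7
  9 vs 9 -> take 9
  11 vs 9 -> take 9
  11 vs 19 -> take 11
  28 vs 19 -> take 19
  28 vs 25 -> take 25
  28 vs 27 -> take 27
  28 vs 30 -> take 28
  A is exhausted; append the rest of B: [30]
Final answer: [3, 7, 9, 9, 11, 19, 25, 27, 28, 30]


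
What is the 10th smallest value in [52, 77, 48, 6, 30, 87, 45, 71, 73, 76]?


Sort ascending: [6, 30, 45, 48, 52, 71, 73, 76, 77, 87]
The 10th element (1-indexed) is at index 9.
Value = 87
Final answer: 87


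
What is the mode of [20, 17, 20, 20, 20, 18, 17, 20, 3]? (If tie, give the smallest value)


Count the frequency of each value:
  3 appears 1 time(s)
  17 appears 2 time(s)
  18 appears 1 time(s)
  20 appears 5 time(s)
Maximum frequency is 5.
Only 20 reaches that frequency, so it is the mode.
Final answer: 20


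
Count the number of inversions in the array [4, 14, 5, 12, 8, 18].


For each element, count the later elements that are smaller than it:
  4 (index 0): smaller elements after it = [] -> 0
  14 (index 1): smaller elements after it = [5, 12, 8] -> 3
  5 (index 2): smaller elements after it = [] -> 0
  12 (index 3): smaller elements after it = [8] -> 1
  8 (index 4): smaller elements after it = [] -> 0
Total inversions = 0 + 3 + 0 + 1 + 0 = 4
Final answer: 4


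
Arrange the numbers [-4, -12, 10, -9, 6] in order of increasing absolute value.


Compute absolute values:
  |-4| = 4
  |-12| = 12
  |10| = 10
  |-9| = 9
  |6| = 6
Absolute values in increasing order: 4 < 6 < 9 < 10 < 12
Listing the original numbers in that order gives the answer.
Final answer: [-4, 6, -9, 10, -12]


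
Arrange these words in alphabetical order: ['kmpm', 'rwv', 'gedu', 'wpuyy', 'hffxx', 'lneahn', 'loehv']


Compare strings character by character (the first differing letter decides):
  'gedu' < 'hffxx' since 'g' < 'h' at position 1
  'hffxx' < 'kmpm' since 'h' < 'k' at position 1
  'kmpm' < 'lneahn' since 'k' < 'l' at position 1
  'lneahn' < 'loehv' since 'n' < 'o' at position 2
  'loehv' < 'rwv' since 'l' < 'r' at position 1
  'rwv' < 'wpuyy' since 'r' < 'w' at position 1
Chaining these comparisons gives the alphabetical order.
Final answer: ['gedu', 'hffxx', 'kmpm', 'lneahn', 'loehv', 'rwv', 'wpuyy']


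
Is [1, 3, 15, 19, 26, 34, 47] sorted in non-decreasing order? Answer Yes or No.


Check consecutive pairs:
  1 <= 3? True
  3 <= 15? True
  15 <= 19? True
  19 <= 26? True
  26 <= 34? True
  34 <= 47? True
Every consecutive pair is in order, so the list is non-decreasing.
Final answer: Yes


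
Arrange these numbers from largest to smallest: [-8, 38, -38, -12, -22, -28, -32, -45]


Original list: [-8, 38, -38, -12, -22, -28, -32, -45]
Repeatedly take the largest remaining element:
  Remaining [-8, 38, -38, -12, -22, -28, -32, -45] -> largest is 38
  Remaining [-8, -38, -12, -22, -28, -32, -45] -> largest is -8
  Remaining [-38, -12, -22, -28, -32, -45] -> largest is -12
  Remaining [-38, -22, -28, -32, -45] -> largest is -22
  Remaining [-38, -28, -32, -45] -> largest is -28
  Remaining [-38, -32, -45] -> largest is -32
  Remaining [-38, -45] -> largest is -38
  Remaining [-45] -> largest is -45
Collecting the picks in order gives the descending list.
Final answer: [38, -8, -12, -22, -28, -32, -38, -45]


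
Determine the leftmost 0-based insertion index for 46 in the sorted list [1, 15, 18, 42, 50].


List is sorted: [1, 15, 18, 42, 50]
We need the leftmost position where 46 can be inserted, i.e. the first index whose element is >= 46 (or the end of the list if none is).
Binary search with low=0, high=5 (0-based indices):
  low=0, high=5, mid=2: a[2]=18 < 46, so low = 3
  low=3, high=5, mid=4: a[4]=50 >= 46, so high = 4
  low=3, high=4, mid=3: a[3]=42 < 46, so low = 4
Now low = high = 4, so the insertion index is 4.
Final answer: 4


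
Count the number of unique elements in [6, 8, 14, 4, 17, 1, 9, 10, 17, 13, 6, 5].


List all unique values:
Distinct values: [1, 4, 5, 6, 8, 9, 10, 13, 14, 17]
Count = 10
Final answer: 10


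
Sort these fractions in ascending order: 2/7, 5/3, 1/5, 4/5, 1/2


Convert to decimal for comparison:
  2/7 = 0.2857
  5/3 = 1.6667
  1/5 = 0.2
  4/5 = 0.8
  1/2 = 0.5
Decimals in increasing order: 0.2 < 0.2857 < 0.5 < 0.8 < 1.6667
Writing each back as its fraction gives the sorted order.
Final answer: 1/5, 2/7, 1/2, 4/5, 5/3


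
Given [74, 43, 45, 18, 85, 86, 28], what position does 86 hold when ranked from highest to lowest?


Sort descending: [86, 85, 74, 45, 43, 28, 18]
Find 86 in the sorted list.
86 is at position 1.
Final answer: 1


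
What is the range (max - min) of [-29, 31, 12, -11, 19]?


Maximum value: 31
Minimum value: -29
Range = 31 - (-29) = 60
Final answer: 60


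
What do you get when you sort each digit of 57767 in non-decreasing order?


The number 57767 has digits: 5, 7, 7, 6, 7
Sorted: 5, 6, 7, 7, 7
Joining the sorted digits gives the result.
Final answer: 56777


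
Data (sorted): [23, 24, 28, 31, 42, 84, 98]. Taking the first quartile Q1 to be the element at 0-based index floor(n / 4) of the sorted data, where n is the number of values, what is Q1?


The list has n = 7 elements.
Q1 index = floor(7 / 4) = floor(1.75) = 1
Counting from index 0 in the sorted data, the element at index 1 is 24.
Final answer: 24


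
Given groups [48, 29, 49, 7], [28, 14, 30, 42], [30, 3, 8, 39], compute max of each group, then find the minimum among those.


Find max of each group:
  Group 1: [48, 29, 49, 7] -> max = 49
  Group 2: [28, 14, 30, 42] -> max = 42
  Group 3: [30, 3, 8, 39] -> max = 39
Maxes: [49, 42, 39]
Minimum of maxes = 39
Final answer: 39


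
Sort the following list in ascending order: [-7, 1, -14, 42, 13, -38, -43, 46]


Original list: [-7, 1, -14, 42, 13, -38, -43, 46]
Repeatedly take the smallest remaining element:
  Remaining [-7, 1, -14, 42, 13, -38, -43, 46] -> smallest is -43
  Remaining [-7, 1, -14, 42, 13, -38, 46] -> smallest is -38
  Remaining [-7, 1, -14, 42, 13, 46] -> smallest is -14
  Remaining [-7, 1, 42, 13, 46] -> smallest is -7
  Remaining [1, 42, 13, 46] -> smallest is 1
  Remaining [42, 13, 46] -> smallest is 13
  Remaining [42, 46] -> smallest is 42
  Remaining [46] -> smallest is 46
Collecting the picks in order gives the sorted list.
Final answer: [-43, -38, -14, -7, 1, 13, 42, 46]


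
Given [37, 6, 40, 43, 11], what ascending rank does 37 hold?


Sort ascending: [6, 11, 37, 40, 43]
Find 37 in the sorted list.
37 is at position 3 (1-indexed).
Final answer: 3


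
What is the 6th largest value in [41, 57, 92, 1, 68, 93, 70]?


Sort descending: [93, 92, 70, 68, 57, 41, 1]
The 6th element (1-indexed) is at index 5.
Value = 41
Final answer: 41


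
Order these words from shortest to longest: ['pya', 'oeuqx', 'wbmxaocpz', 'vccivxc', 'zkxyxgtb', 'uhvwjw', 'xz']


Compute lengths:
  'pya' has length 3
  'oeuqx' has length 5
  'wbmxaocpz' has length 9
  'vccivxc' has length 7
  'zkxyxgtb' has length 8
  'uhvwjw' has length 6
  'xz' has length 2
Lengths in increasing order: 2 < 3 < 5 < 6 < 7 < 8 < 9
Listing the words in that order gives the answer.
Final answer: ['xz', 'pya', 'oeuqx', 'uhvwjw', 'vccivxc', 'zkxyxgtb', 'wbmxaocpz']


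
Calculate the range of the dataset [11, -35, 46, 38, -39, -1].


Maximum value: 46
Minimum value: -39
Range = 46 - (-39) = 85
Final answer: 85


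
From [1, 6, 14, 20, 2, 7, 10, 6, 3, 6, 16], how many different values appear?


List all unique values:
Distinct values: [1, 2, 3, 6, 7, 10, 14, 16, 20]
Count = 9
Final answer: 9


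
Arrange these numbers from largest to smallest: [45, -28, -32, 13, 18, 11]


Original list: [45, -28, -32, 13, 18, 11]
Repeatedly take the largest remaining element:
  Remaining [45, -28, -32, 13, 18, 11] -> largest is 45
  Remaining [-28, -32, 13, 18, 11] -> largest is 18
  Remaining [-28, -32, 13, 11] -> largest is 13
  Remaining [-28, -32, 11] -> largest is 11
  Remaining [-28, -32] -> largest is -28
  Remaining [-32] -> largest is -32
Collecting the picks in order gives the descending list.
Final answer: [45, 18, 13, 11, -28, -32]


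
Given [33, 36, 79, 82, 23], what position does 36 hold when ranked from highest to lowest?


Sort descending: [82, 79, 36, 33, 23]
Find 36 in the sorted list.
36 is at position 3.
Final answer: 3


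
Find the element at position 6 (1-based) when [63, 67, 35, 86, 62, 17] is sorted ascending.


Sort ascending: [17, 35, 62, 63, 67, 86]
The 6th element (1-indexed) is at index 5.
Value = 86
Final answer: 86


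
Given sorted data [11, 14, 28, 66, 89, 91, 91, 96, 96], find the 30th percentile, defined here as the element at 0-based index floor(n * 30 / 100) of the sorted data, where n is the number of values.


The dataset has n = 9 elements.
Index = floor(9 * 30 / 100) = floor(270 / 100) = floor(2.7) = 2
Counting from index 0 in the sorted data, the element at index 2 is 28.
Final answer: 28


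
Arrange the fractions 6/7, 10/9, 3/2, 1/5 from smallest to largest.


Convert to decimal for comparison:
  6/7 = 0.8571
  10/9 = 1.1111
  3/2 = 1.5
  1/5 = 0.2
Decimals in increasing order: 0.2 < 0.8571 < 1.1111 < 1.5
Writing each back as its fraction gives the sorted order.
Final answer: 1/5, 6/7, 10/9, 3/2


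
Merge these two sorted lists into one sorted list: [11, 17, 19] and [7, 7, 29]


List A: [11, 17, 19]
List B: [7, 7, 29]
Repeatedly compare the front elements and take the smaller:
  11 vs 7 -> take 7
  11 vs 7 -> take 7
  11 vs 29 -> take 11
  17 vs 29 -> take 17
  19 vs 29 -> take 19
  A is exhausted; append the rest of B: [29]
Final answer: [7, 7, 11, 17, 19, 29]


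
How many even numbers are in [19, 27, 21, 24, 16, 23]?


Check each element:
  19 is odd
  27 is odd
  21 is odd
  24 is even
  16 is even
  23 is odd
Evens: [24, 16]
Count of evens = 2
Final answer: 2


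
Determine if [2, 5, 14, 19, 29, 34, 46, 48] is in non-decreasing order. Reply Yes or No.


Check consecutive pairs:
  2 <= 5? True
  5 <= 14? True
  14 <= 19? True
  19 <= 29? True
  29 <= 34? True
  34 <= 46? True
  46 <= 48? True
Every consecutive pair is in order, so the list is non-decreasing.
Final answer: Yes


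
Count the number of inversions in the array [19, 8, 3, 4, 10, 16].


For each element, count the later elements that are smaller than it:
  19 (index 0): smaller elements after it = [8, 3, 4, 10, 16] -> 5
  8 (index 1): smaller elements after it = [3, 4] -> 2
  3 (index 2): smaller elements after it = [] -> 0
  4 (index 3): smaller elements after it = [] -> 0
  10 (index 4): smaller elements after it = [] -> 0
Total inversions = 5 + 2 + 0 + 0 + 0 = 7
Final answer: 7


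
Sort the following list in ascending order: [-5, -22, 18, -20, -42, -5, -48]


Original list: [-5, -22, 18, -20, -42, -5, -48]
Repeatedly take the smallest remaining element:
  Remaining [-5, -22, 18, -20, -42, -5, -48] -> smallest is -48
  Remaining [-5, -22, 18, -20, -42, -5] -> smallest is -42
  Remaining [-5, -22, 18, -20, -5] -> smallest is -22
  Remaining [-5, 18, -20, -5] -> smallest is -20
  Remaining [-5, 18, -5] -> smallest is -5
  Remaining [18, -5] -> smallest is -5
  Remaining [18] -> smallest is 18
Collecting the picks in order gives the sorted list.
Final answer: [-48, -42, -22, -20, -5, -5, 18]


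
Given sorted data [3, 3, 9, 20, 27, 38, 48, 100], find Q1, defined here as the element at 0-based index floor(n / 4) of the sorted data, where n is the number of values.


The list has n = 8 elements.
Q1 index = floor(8 / 4) = floor(2) = 2
Counting from index 0 in the sorted data, the element at index 2 is 9.
Final answer: 9


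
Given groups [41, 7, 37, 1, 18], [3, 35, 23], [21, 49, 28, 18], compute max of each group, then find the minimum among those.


Find max of each group:
  Group 1: [41, 7, 37, 1, 18] -> max = 41
  Group 2: [3, 35, 23] -> max = 35
  Group 3: [21, 49, 28, 18] -> max = 49
Maxes: [41, 35, 49]
Minimum of maxes = 35
Final answer: 35


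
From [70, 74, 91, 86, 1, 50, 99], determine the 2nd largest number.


Sort descending: [99, 91, 86, 74, 70, 50, 1]
The 2nd element (1-indexed) is at index 1.
Value = 91
Final answer: 91


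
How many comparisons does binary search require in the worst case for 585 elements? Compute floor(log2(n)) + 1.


Binary search halves the search space each step.
Maximum comparisons = floor(log2(585)) + 1
log2(585) = 9.1923
floor(log2(585)) = 9, so 9 + 1 = 10
Final answer: 10


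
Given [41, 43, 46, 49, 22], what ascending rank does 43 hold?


Sort ascending: [22, 41, 43, 46, 49]
Find 43 in the sorted list.
43 is at position 3 (1-indexed).
Final answer: 3


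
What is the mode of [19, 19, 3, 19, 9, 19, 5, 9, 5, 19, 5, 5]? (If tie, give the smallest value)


Count the frequency of each value:
  3 appears 1 time(s)
  5 appears 4 time(s)
  9 appears 2 time(s)
  19 appears 5 time(s)
Maximum frequency is 5.
Only 19 reaches that frequency, so it is the mode.
Final answer: 19


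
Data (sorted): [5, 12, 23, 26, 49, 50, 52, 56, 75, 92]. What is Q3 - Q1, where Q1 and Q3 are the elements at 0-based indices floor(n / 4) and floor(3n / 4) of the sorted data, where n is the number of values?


The data has n = 10 elements.
Q1 index = floor(10 / 4) = floor(2.5) = 2; Q3 index = floor(3 * 10 / 4) = floor(7.5) = 7
Q1 = element at index 2 = 23
Q3 = element at index 7 = 56
IQR = 56 - 23 = 33
Final answer: 33


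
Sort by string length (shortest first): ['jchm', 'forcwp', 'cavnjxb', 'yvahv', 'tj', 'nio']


Compute lengths:
  'jchm' has length 4
  'forcwp' has length 6
  'cavnjxb' has length 7
  'yvahv' has length 5
  'tj' has length 2
  'nio' has length 3
Lengths in increasing order: 2 < 3 < 4 < 5 < 6 < 7
Listing the words in that order gives the answer.
Final answer: ['tj', 'nio', 'jchm', 'yvahv', 'forcwp', 'cavnjxb']


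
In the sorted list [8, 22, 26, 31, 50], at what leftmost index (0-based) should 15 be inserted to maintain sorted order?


List is sorted: [8, 22, 26, 31, 50]
We need the leftmost position where 15 can be inserted, i.e. the first index whose element is >= 15 (or the end of the list if none is).
Binary search with low=0, high=5 (0-based indices):
  low=0, high=5, mid=2: a[2]=26 >= 15, so high = 2
  low=0, high=2, mid=1: a[1]=22 >= 15, so high = 1
  low=0, high=1, mid=0: a[0]=8 < 15, so low = 1
Now low = high = 1, so the insertion index is 1.
Final answer: 1


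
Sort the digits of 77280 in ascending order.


The number 77280 has digits: 7, 7, 2, 8, 0
Sorted: 0, 2, 7, 7, 8
Joining the sorted digits gives the result.
Final answer: 02778


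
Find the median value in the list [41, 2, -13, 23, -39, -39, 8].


First, sort the list: [-39, -39, -13, 2, 8, 23, 41]
The list has 7 elements (odd count).
The middle index is 3 (0-based), and the element there is 2.
Final answer: 2


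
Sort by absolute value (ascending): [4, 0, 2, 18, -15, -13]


Compute absolute values:
  |4| = 4
  |0| = 0
  |2| = 2
  |18| = 18
  |-15| = 15
  |-13| = 13
Absolute values in increasing order: 0 < 2 < 4 < 13 < 15 < 18
Listing the original numbers in that order gives the answer.
Final answer: [0, 2, 4, -13, -15, 18]


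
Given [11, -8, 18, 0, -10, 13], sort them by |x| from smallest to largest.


Compute absolute values:
  |11| = 11
  |-8| = 8
  |18| = 18
  |0| = 0
  |-10| = 10
  |13| = 13
Absolute values in increasing order: 0 < 8 < 10 < 11 < 13 < 18
Listing the original numbers in that order gives the answer.
Final answer: [0, -8, -10, 11, 13, 18]


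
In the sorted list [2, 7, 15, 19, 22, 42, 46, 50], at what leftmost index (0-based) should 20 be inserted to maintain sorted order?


List is sorted: [2, 7, 15, 19, 22, 42, 46, 50]
We need the leftmost position where 20 can be inserted, i.e. the first index whose element is >= 20 (or the end of the list if none is).
Binary search with low=0, high=8 (0-based indices):
  low=0, high=8, mid=4: a[4]=22 >= 20, so high = 4
  low=0, high=4, mid=2: a[2]=15 < 20, so low = 3
  low=3, high=4, mid=3: a[3]=19 < 20, so low = 4
Now low = high = 4, so the insertion index is 4.
Final answer: 4


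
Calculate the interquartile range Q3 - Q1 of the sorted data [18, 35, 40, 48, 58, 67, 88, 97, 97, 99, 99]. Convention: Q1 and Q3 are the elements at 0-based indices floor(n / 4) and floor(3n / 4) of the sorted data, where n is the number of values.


The data has n = 11 elements.
Q1 index = floor(11 / 4) = floor(2.75) = 2; Q3 index = floor(3 * 11 / 4) = floor(8.25) = 8
Q1 = element at index 2 = 40
Q3 = element at index 8 = 97
IQR = 97 - 40 = 57
Final answer: 57


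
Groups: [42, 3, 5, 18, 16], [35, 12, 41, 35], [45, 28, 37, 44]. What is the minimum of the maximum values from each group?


Find max of each group:
  Group 1: [42, 3, 5, 18, 16] -> max = 42
  Group 2: [35, 12, 41, 35] -> max = 41
  Group 3: [45, 28, 37, 44] -> max = 45
Maxes: [42, 41, 45]
Minimum of maxes = 41
Final answer: 41


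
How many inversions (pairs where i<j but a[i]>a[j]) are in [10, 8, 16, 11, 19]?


For each element, count the later elements that are smaller than it:
  10 (index 0): smaller elements after it = [8] -> 1
  8 (index 1): smaller elements after it = [] -> 0
  16 (index 2): smaller elements after it = [11] -> 1
  11 (index 3): smaller elements after it = [] -> 0
Total inversions = 1 + 0 + 1 + 0 = 2
Final answer: 2


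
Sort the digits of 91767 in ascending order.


The number 91767 has digits: 9, 1, 7, 6, 7
Sorted: 1, 6, 7, 7, 9
Joining the sorted digits gives the result.
Final answer: 16779


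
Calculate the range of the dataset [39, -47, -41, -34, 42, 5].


Maximum value: 42
Minimum value: -47
Range = 42 - (-47) = 89
Final answer: 89


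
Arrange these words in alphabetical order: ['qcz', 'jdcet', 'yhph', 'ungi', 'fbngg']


Compare strings character by character (the first differing letter decides):
  'fbngg' < 'jdcet' since 'f' < 'j' at position 1
  'jdcet' < 'qcz' since 'j' < 'q' at position 1
  'qcz' < 'ungi' since 'q' < 'u' at position 1
  'ungi' < 'yhph' since 'u' < 'y' at position 1
Chaining these comparisons gives the alphabetical order.
Final answer: ['fbngg', 'jdcet', 'qcz', 'ungi', 'yhph']


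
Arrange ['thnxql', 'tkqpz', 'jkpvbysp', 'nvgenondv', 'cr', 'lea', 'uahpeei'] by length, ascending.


Compute lengths:
  'thnxql' has length 6
  'tkqpz' has length 5
  'jkpvbysp' has length 8
  'nvgenondv' has length 9
  'cr' has length 2
  'lea' has length 3
  'uahpeei' has length 7
Lengths in increasing order: 2 < 3 < 5 < 6 < 7 < 8 < 9
Listing the words in that order gives the answer.
Final answer: ['cr', 'lea', 'tkqpz', 'thnxql', 'uahpeei', 'jkpvbysp', 'nvgenondv']


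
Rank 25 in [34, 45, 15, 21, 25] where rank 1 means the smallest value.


Sort ascending: [15, 21, 25, 34, 45]
Find 25 in the sorted list.
25 is at position 3 (1-indexed).
Final answer: 3


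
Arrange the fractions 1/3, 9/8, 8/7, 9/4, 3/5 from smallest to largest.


Convert to decimal for comparison:
  1/3 = 0.3333
  9/8 = 1.125
  8/7 = 1.1429
  9/4 = 2.25
  3/5 = 0.6
Decimals in increasing order: 0.3333 < 0.6 < 1.125 < 1.1429 < 2.25
Writing each back as its fraction gives the sorted order.
Final answer: 1/3, 3/5, 9/8, 8/7, 9/4


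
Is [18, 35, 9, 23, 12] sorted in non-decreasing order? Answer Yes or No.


Check consecutive pairs:
  18 <= 35? True
  35 <= 9? False
  9 <= 23? True
  23 <= 12? False
2 consecutive pair(s) are out of order, so the list is not sorted.
Final answer: No


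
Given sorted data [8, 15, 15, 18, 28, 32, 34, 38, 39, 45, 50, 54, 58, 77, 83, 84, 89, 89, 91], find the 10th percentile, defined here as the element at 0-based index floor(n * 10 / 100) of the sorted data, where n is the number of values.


The dataset has n = 19 elements.
Index = floor(19 * 10 / 100) = floor(190 / 100) = floor(1.9) = 1
Counting from index 0 in the sorted data, the element at index 1 is 15.
Final answer: 15


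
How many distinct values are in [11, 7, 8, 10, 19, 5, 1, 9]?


List all unique values:
Distinct values: [1, 5, 7, 8, 9, 10, 11, 19]
Count = 8
Final answer: 8


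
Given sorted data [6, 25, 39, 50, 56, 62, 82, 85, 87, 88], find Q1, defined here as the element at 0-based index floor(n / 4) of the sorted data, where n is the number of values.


The list has n = 10 elements.
Q1 index = floor(10 / 4) = floor(2.5) = 2
Counting from index 0 in the sorted data, the element at index 2 is 39.
Final answer: 39


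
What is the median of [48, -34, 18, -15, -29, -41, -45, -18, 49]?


First, sort the list: [-45, -41, -34, -29, -18, -15, 18, 48, 49]
The list has 9 elements (odd count).
The middle index is 4 (0-based), and the element there is -18.
Final answer: -18


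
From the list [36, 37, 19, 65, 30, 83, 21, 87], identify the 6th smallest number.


Sort ascending: [19, 21, 30, 36, 37, 65, 83, 87]
The 6th element (1-indexed) is at index 5.
Value = 65
Final answer: 65


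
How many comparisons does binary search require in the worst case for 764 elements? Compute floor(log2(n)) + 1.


Binary search halves the search space each step.
Maximum comparisons = floor(log2(764)) + 1
log2(764) = 9.5774
floor(log2(764)) = 9, so 9 + 1 = 10
Final answer: 10


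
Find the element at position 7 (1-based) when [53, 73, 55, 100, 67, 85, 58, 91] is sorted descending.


Sort descending: [100, 91, 85, 73, 67, 58, 55, 53]
The 7th element (1-indexed) is at index 6.
Value = 55
Final answer: 55


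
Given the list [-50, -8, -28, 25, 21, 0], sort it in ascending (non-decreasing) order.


Original list: [-50, -8, -28, 25, 21, 0]
Repeatedly take the smallest remaining element:
  Remaining [-50, -8, -28, 25, 21, 0] -> smallest is -50
  Remaining [-8, -28, 25, 21, 0] -> smallest is -28
  Remaining [-8, 25, 21, 0] -> smallest is -8
  Remaining [25, 21, 0] -> smallest is 0
  Remaining [25, 21] -> smallest is 21
  Remaining [25] -> smallest is 25
Collecting the picks in order gives the sorted list.
Final answer: [-50, -28, -8, 0, 21, 25]


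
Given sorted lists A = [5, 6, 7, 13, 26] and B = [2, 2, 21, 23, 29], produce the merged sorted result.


List A: [5, 6, 7, 13, 26]
List B: [2, 2, 21, 23, 29]
Repeatedly compare the front elements and take the smaller:
  5 vs 2 -> take 2
  5 vs 2 -> take 2
  5 vs 21 -> take 5
  6 vs 21 -> take 6
  7 vs 21 -> take 7
  13 vs 21 -> take 13
  26 vs 21 -> take 21
  26 vs 23 -> take 23
  26 vs 29 -> take 26
  A is exhausted; append the rest of B: [29]
Final answer: [2, 2, 5, 6, 7, 13, 21, 23, 26, 29]


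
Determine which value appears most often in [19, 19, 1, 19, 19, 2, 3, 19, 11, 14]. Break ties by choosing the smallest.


Count the frequency of each value:
  1 appears 1 time(s)
  2 appears 1 time(s)
  3 appears 1 time(s)
  11 appears 1 time(s)
  14 appears 1 time(s)
  19 appears 5 time(s)
Maximum frequency is 5.
Only 19 reaches that frequency, so it is the mode.
Final answer: 19


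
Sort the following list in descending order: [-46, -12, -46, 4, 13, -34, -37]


Original list: [-46, -12, -46, 4, 13, -34, -37]
Repeatedly take the largest remaining element:
  Remaining [-46, -12, -46, 4, 13, -34, -37] -> largest is 13
  Remaining [-46, -12, -46, 4, -34, -37] -> largest is 4
  Remaining [-46, -12, -46, -34, -37] -> largest is -12
  Remaining [-46, -46, -34, -37] -> largest is -34
  Remaining [-46, -46, -37] -> largest is -37
  Remaining [-46, -46] -> largest is -46
  Remaining [-46] -> largest is -46
Collecting the picks in order gives the descending list.
Final answer: [13, 4, -12, -34, -37, -46, -46]


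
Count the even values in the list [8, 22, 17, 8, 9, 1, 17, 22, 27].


Check each element:
  8 is even
  22 is even
  17 is odd
  8 is even
  9 is odd
  1 is odd
  17 is odd
  22 is even
  27 is odd
Evens: [8, 22, 8, 22]
Count of evens = 4
Final answer: 4


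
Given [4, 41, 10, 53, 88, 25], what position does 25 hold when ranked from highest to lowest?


Sort descending: [88, 53, 41, 25, 10, 4]
Find 25 in the sorted list.
25 is at position 4.
Final answer: 4


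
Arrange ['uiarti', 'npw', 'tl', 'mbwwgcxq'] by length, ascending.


Compute lengths:
  'uiarti' has length 6
  'npw' has length 3
  'tl' has length 2
  'mbwwgcxq' has length 8
Lengths in increasing order: 2 < 3 < 6 < 8
Listing the words in that order gives the answer.
Final answer: ['tl', 'npw', 'uiarti', 'mbwwgcxq']
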